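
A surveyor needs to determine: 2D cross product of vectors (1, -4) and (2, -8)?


u x v = u_x*v_y - u_y*v_x = 1*(-8) - (-4)*2
= (-8) - (-8) = 0

0


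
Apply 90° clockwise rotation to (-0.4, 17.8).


90° CW: (x,y) -> (y, -x)
(-0.4,17.8) -> (17.8, 0.4)

(17.8, 0.4)


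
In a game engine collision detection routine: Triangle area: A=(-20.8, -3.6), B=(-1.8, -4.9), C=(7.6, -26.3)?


Area = |x_A(y_B-y_C) + x_B(y_C-y_A) + x_C(y_A-y_B)|/2
= |(-445.12) + 40.86 + 9.88|/2
= 394.38/2 = 197.19

197.19


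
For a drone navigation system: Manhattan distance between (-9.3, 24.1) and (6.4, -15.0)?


|(-9.3)-6.4| + |24.1-(-15)| = 15.7 + 39.1 = 54.8

54.8


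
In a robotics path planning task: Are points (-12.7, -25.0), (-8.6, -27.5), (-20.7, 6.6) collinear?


Cross product: ((-8.6)-(-12.7))*(6.6-(-25)) - ((-27.5)-(-25))*((-20.7)-(-12.7))
= 109.56

No, not collinear


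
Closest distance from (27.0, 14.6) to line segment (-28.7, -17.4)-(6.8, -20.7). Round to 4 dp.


Project P onto AB: t = 1 (clamped to [0,1])
Closest point on segment: (6.8, -20.7)
Distance: 40.671

40.671


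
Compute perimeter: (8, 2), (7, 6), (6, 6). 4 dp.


Sides: (8, 2)->(7, 6): sqrt(17) = 4.123106, (7, 6)->(6, 6): sqrt(1) = 1, (6, 6)->(8, 2): sqrt(20) = 4.472136
Sum = 9.595242
Perimeter = 9.5952

9.5952


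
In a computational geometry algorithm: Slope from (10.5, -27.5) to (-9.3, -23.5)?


slope = (y2-y1)/(x2-x1) = ((-23.5)-(-27.5))/((-9.3)-10.5) = 4/(-19.8) = -0.202

-0.202


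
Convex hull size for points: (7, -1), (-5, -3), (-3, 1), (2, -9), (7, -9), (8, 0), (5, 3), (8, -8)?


Convex hull vertices (CCW): (-5, -3), (2, -9), (7, -9), (8, -8), (8, 0), (5, 3), (-3, 1)
Count = 7

7


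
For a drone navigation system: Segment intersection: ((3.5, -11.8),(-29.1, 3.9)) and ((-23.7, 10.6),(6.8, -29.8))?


Cross products: d1=415.68, d2=-422.51, d3=-303.2, d4=534.99
d1*d2 < 0 and d3*d4 < 0? yes

Yes, they intersect


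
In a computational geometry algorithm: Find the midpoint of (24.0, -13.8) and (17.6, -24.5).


M = ((24+17.6)/2, ((-13.8)+(-24.5))/2)
= (20.8, -19.15)

(20.8, -19.15)


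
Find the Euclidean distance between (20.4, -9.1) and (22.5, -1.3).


dx=2.1, dy=7.8
d^2 = 2.1^2 + 7.8^2 = 65.25
d = sqrt(65.25) = 8.0777

8.0777


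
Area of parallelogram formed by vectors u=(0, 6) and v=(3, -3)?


|u x v| = |0*(-3) - 6*3|
= |0 - 18| = 18

18


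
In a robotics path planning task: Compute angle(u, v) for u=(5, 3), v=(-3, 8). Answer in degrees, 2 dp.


u.v = 9, |u| = sqrt(34) = 5.831, |v| = sqrt(73) = 8.544
cos(theta) = u.v/(|u||v|) = 9/sqrt(2482) = 0.180652
theta = acos(0.180652) = 79.59 degrees

79.59 degrees


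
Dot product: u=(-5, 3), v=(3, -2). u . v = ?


u . v = u_x*v_x + u_y*v_y = (-5)*3 + 3*(-2)
= (-15) + (-6) = -21

-21


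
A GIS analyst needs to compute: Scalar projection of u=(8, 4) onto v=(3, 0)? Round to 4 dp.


u.v = 24, |v| = sqrt(9) = 3
Scalar projection = u.v / |v| = 24 / sqrt(9) = 8

8


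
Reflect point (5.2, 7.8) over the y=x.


Reflection over y=x: (x,y) -> (y,x)
(5.2, 7.8) -> (7.8, 5.2)

(7.8, 5.2)


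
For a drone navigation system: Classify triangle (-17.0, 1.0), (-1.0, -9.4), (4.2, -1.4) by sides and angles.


Side lengths squared: AB^2=364.16, BC^2=91.04, CA^2=455.2
Sorted: [91.04, 364.16, 455.2]
By sides: Scalene, By angles: Right

Scalene, Right


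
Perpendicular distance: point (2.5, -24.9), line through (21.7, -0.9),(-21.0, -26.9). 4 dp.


|cross product| = 525.6
|line direction| = sqrt(2499.29) = 49.9929
Distance = 525.6/sqrt(2499.29) = 10.5135

10.5135


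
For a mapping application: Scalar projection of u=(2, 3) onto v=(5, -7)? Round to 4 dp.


u.v = -11, |v| = sqrt(74) = 8.6023
Scalar projection = u.v / |v| = -11 / sqrt(74) = -1.2787

-1.2787


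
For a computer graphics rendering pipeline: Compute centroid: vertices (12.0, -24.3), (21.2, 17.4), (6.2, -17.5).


Centroid = ((x_A+x_B+x_C)/3, (y_A+y_B+y_C)/3)
= ((12+21.2+6.2)/3, ((-24.3)+17.4+(-17.5))/3)
= (13.1333, -8.1333)

(13.1333, -8.1333)


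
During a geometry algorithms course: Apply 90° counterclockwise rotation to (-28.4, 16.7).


90° CCW: (x,y) -> (-y, x)
(-28.4,16.7) -> (-16.7, -28.4)

(-16.7, -28.4)


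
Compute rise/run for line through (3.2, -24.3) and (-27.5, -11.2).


slope = (y2-y1)/(x2-x1) = ((-11.2)-(-24.3))/((-27.5)-3.2) = 13.1/(-30.7) = -0.4267

-0.4267


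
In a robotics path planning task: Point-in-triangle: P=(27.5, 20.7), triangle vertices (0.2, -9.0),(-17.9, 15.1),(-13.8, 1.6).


Cross products: AB x AP = -1195.5, BC x BP = 635.86, CA x CP = 705.18
All same sign? no

No, outside


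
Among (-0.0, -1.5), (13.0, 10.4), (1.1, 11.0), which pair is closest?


d(P0,P1) = 17.6241, d(P0,P2) = 12.5483, d(P1,P2) = 11.9151
Closest: P1 and P2

Closest pair: (13.0, 10.4) and (1.1, 11.0), distance = 11.9151


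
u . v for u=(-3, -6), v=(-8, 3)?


u . v = u_x*v_x + u_y*v_y = (-3)*(-8) + (-6)*3
= 24 + (-18) = 6

6


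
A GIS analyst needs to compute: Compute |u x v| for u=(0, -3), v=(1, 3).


|u x v| = |0*3 - (-3)*1|
= |0 - (-3)| = 3

3


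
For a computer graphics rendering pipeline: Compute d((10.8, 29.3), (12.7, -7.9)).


dx=1.9, dy=-37.2
d^2 = 1.9^2 + (-37.2)^2 = 1387.45
d = sqrt(1387.45) = 37.2485

37.2485


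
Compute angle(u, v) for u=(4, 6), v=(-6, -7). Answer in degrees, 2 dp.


u.v = -66, |u| = sqrt(52) = 7.2111, |v| = sqrt(85) = 9.2195
cos(theta) = u.v/(|u||v|) = -66/sqrt(4420) = -0.992734
theta = acos(-0.992734) = 173.09 degrees

173.09 degrees


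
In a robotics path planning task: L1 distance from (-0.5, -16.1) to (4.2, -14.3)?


|(-0.5)-4.2| + |(-16.1)-(-14.3)| = 4.7 + 1.8 = 6.5

6.5


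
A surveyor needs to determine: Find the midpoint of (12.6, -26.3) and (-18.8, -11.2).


M = ((12.6+(-18.8))/2, ((-26.3)+(-11.2))/2)
= (-3.1, -18.75)

(-3.1, -18.75)


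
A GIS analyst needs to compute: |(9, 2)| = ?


|u| = sqrt(9^2 + 2^2) = sqrt(85) = 9.2195

9.2195


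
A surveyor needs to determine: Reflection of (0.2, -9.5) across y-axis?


Reflection over y-axis: (x,y) -> (-x,y)
(0.2, -9.5) -> (-0.2, -9.5)

(-0.2, -9.5)


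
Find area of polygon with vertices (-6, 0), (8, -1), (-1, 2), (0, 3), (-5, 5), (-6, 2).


Shoelace sum: ((-6)*(-1) - 8*0) + (8*2 - (-1)*(-1)) + ((-1)*3 - 0*2) + (0*5 - (-5)*3) + ((-5)*2 - (-6)*5) + ((-6)*0 - (-6)*2)
= 65
Area = |65|/2 = 32.5

32.5


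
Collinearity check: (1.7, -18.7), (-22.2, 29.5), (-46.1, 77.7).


Cross product: ((-22.2)-1.7)*(77.7-(-18.7)) - (29.5-(-18.7))*((-46.1)-1.7)
= 0

Yes, collinear


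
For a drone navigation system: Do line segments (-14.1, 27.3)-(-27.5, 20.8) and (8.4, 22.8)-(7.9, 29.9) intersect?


Cross products: d1=157.5, d2=255.89, d3=206.55, d4=108.16
d1*d2 < 0 and d3*d4 < 0? no

No, they don't intersect


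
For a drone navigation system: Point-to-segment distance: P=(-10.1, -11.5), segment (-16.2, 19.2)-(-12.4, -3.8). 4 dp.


Project P onto AB: t = 1 (clamped to [0,1])
Closest point on segment: (-12.4, -3.8)
Distance: 8.0362

8.0362


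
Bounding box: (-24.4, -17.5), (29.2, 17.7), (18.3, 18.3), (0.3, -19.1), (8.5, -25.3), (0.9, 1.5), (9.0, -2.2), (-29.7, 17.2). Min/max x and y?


x range: [-29.7, 29.2]
y range: [-25.3, 18.3]
Bounding box: (-29.7,-25.3) to (29.2,18.3)

(-29.7,-25.3) to (29.2,18.3)


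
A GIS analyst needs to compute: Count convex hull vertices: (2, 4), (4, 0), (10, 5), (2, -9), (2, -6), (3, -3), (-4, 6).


Convex hull vertices (CCW): (-4, 6), (2, -9), (10, 5)
Count = 3

3


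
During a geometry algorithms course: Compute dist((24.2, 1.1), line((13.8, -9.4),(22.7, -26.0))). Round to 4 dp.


|cross product| = 266.09
|line direction| = sqrt(354.77) = 18.8353
Distance = 266.09/sqrt(354.77) = 14.1272

14.1272


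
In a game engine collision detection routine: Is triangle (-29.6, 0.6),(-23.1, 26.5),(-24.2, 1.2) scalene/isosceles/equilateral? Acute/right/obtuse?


Side lengths squared: AB^2=713.06, BC^2=641.3, CA^2=29.52
Sorted: [29.52, 641.3, 713.06]
By sides: Scalene, By angles: Obtuse

Scalene, Obtuse


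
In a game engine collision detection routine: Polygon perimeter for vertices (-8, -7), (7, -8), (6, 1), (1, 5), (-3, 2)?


Sides: (-8, -7)->(7, -8): sqrt(226) = 15.033296, (7, -8)->(6, 1): sqrt(82) = 9.055385, (6, 1)->(1, 5): sqrt(41) = 6.403124, (1, 5)->(-3, 2): sqrt(25) = 5, (-3, 2)->(-8, -7): sqrt(106) = 10.29563
Sum = 45.787435
Perimeter = 45.7874

45.7874


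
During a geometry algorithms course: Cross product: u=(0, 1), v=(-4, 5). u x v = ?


u x v = u_x*v_y - u_y*v_x = 0*5 - 1*(-4)
= 0 - (-4) = 4

4


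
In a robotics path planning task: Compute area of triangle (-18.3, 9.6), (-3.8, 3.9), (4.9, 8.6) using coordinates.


Area = |x_A(y_B-y_C) + x_B(y_C-y_A) + x_C(y_A-y_B)|/2
= |86.01 + 3.8 + 27.93|/2
= 117.74/2 = 58.87

58.87


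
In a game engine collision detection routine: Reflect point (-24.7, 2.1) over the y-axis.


Reflection over y-axis: (x,y) -> (-x,y)
(-24.7, 2.1) -> (24.7, 2.1)

(24.7, 2.1)


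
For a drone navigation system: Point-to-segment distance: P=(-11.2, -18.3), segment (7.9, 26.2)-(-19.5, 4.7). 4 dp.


Project P onto AB: t = 1 (clamped to [0,1])
Closest point on segment: (-19.5, 4.7)
Distance: 24.4518

24.4518


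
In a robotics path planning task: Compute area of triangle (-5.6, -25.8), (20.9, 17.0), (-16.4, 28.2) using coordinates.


Area = |x_A(y_B-y_C) + x_B(y_C-y_A) + x_C(y_A-y_B)|/2
= |62.72 + 1128.6 + 701.92|/2
= 1893.24/2 = 946.62

946.62


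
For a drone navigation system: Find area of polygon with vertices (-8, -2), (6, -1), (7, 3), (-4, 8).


Shoelace sum: ((-8)*(-1) - 6*(-2)) + (6*3 - 7*(-1)) + (7*8 - (-4)*3) + ((-4)*(-2) - (-8)*8)
= 185
Area = |185|/2 = 92.5

92.5


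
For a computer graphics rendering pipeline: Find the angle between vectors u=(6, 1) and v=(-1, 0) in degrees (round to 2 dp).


u.v = -6, |u| = sqrt(37) = 6.0828, |v| = sqrt(1) = 1
cos(theta) = u.v/(|u||v|) = -6/sqrt(37) = -0.986394
theta = acos(-0.986394) = 170.54 degrees

170.54 degrees


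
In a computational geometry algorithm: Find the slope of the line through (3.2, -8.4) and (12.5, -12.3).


slope = (y2-y1)/(x2-x1) = ((-12.3)-(-8.4))/(12.5-3.2) = (-3.9)/9.3 = -0.4194

-0.4194


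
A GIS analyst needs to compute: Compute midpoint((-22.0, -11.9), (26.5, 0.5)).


M = (((-22)+26.5)/2, ((-11.9)+0.5)/2)
= (2.25, -5.7)

(2.25, -5.7)


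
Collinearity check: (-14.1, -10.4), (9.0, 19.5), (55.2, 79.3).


Cross product: (9-(-14.1))*(79.3-(-10.4)) - (19.5-(-10.4))*(55.2-(-14.1))
= 0

Yes, collinear


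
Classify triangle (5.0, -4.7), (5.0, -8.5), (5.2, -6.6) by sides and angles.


Side lengths squared: AB^2=14.44, BC^2=3.65, CA^2=3.65
Sorted: [3.65, 3.65, 14.44]
By sides: Isosceles, By angles: Obtuse

Isosceles, Obtuse


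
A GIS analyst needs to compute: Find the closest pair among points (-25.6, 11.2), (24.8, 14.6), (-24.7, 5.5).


d(P0,P1) = 50.5146, d(P0,P2) = 5.7706, d(P1,P2) = 50.3295
Closest: P0 and P2

Closest pair: (-25.6, 11.2) and (-24.7, 5.5), distance = 5.7706


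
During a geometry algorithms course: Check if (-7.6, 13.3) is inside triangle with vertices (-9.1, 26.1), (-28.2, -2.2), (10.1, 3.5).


Cross products: AB x AP = 286.93, BC x BP = 476.23, CA x CP = 211.86
All same sign? yes

Yes, inside


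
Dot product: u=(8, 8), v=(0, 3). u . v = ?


u . v = u_x*v_x + u_y*v_y = 8*0 + 8*3
= 0 + 24 = 24

24


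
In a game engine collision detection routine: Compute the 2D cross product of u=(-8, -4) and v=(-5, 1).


u x v = u_x*v_y - u_y*v_x = (-8)*1 - (-4)*(-5)
= (-8) - 20 = -28

-28


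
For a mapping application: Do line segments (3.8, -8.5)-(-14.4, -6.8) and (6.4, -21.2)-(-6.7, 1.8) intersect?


Cross products: d1=-106.57, d2=289.76, d3=226.72, d4=-169.61
d1*d2 < 0 and d3*d4 < 0? yes

Yes, they intersect


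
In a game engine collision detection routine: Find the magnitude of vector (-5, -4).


|u| = sqrt((-5)^2 + (-4)^2) = sqrt(41) = 6.4031

6.4031


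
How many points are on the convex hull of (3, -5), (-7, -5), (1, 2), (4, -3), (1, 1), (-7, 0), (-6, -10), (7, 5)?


Convex hull vertices (CCW): (-7, -5), (-6, -10), (3, -5), (4, -3), (7, 5), (-7, 0)
Count = 6

6


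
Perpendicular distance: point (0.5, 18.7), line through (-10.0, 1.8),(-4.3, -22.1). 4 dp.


|cross product| = 347.28
|line direction| = sqrt(603.7) = 24.5703
Distance = 347.28/sqrt(603.7) = 14.1341

14.1341


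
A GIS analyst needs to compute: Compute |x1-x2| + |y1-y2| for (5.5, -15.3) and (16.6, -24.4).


|5.5-16.6| + |(-15.3)-(-24.4)| = 11.1 + 9.1 = 20.2

20.2


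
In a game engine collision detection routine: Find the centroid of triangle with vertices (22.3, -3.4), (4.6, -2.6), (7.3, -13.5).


Centroid = ((x_A+x_B+x_C)/3, (y_A+y_B+y_C)/3)
= ((22.3+4.6+7.3)/3, ((-3.4)+(-2.6)+(-13.5))/3)
= (11.4, -6.5)

(11.4, -6.5)


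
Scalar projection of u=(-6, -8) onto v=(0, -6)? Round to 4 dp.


u.v = 48, |v| = sqrt(36) = 6
Scalar projection = u.v / |v| = 48 / sqrt(36) = 8

8


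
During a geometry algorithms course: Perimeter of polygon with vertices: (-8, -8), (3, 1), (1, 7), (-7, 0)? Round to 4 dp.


Sides: (-8, -8)->(3, 1): sqrt(202) = 14.21267, (3, 1)->(1, 7): sqrt(40) = 6.324555, (1, 7)->(-7, 0): sqrt(113) = 10.630146, (-7, 0)->(-8, -8): sqrt(65) = 8.062258
Sum = 39.229629
Perimeter = 39.2296

39.2296


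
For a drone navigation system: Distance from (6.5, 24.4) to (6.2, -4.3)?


dx=-0.3, dy=-28.7
d^2 = (-0.3)^2 + (-28.7)^2 = 823.78
d = sqrt(823.78) = 28.7016

28.7016


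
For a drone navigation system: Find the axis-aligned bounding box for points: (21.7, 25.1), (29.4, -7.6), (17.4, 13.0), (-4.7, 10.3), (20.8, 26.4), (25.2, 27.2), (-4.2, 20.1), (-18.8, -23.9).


x range: [-18.8, 29.4]
y range: [-23.9, 27.2]
Bounding box: (-18.8,-23.9) to (29.4,27.2)

(-18.8,-23.9) to (29.4,27.2)


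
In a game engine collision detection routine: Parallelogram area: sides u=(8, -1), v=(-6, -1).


|u x v| = |8*(-1) - (-1)*(-6)|
= |(-8) - 6| = 14

14


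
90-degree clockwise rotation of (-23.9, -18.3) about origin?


90° CW: (x,y) -> (y, -x)
(-23.9,-18.3) -> (-18.3, 23.9)

(-18.3, 23.9)


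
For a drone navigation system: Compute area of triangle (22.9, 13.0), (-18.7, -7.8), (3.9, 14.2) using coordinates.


Area = |x_A(y_B-y_C) + x_B(y_C-y_A) + x_C(y_A-y_B)|/2
= |(-503.8) + (-22.44) + 81.12|/2
= 445.12/2 = 222.56

222.56


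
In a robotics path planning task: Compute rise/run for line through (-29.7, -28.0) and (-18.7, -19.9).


slope = (y2-y1)/(x2-x1) = ((-19.9)-(-28))/((-18.7)-(-29.7)) = 8.1/11 = 0.7364

0.7364


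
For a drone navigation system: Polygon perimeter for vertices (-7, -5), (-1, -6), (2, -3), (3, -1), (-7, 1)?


Sides: (-7, -5)->(-1, -6): sqrt(37) = 6.082763, (-1, -6)->(2, -3): sqrt(18) = 4.242641, (2, -3)->(3, -1): sqrt(5) = 2.236068, (3, -1)->(-7, 1): sqrt(104) = 10.198039, (-7, 1)->(-7, -5): sqrt(36) = 6
Sum = 28.759511
Perimeter = 28.7595

28.7595


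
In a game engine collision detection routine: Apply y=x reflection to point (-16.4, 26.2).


Reflection over y=x: (x,y) -> (y,x)
(-16.4, 26.2) -> (26.2, -16.4)

(26.2, -16.4)


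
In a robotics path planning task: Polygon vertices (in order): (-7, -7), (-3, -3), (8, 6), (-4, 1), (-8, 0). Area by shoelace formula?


Shoelace sum: ((-7)*(-3) - (-3)*(-7)) + ((-3)*6 - 8*(-3)) + (8*1 - (-4)*6) + ((-4)*0 - (-8)*1) + ((-8)*(-7) - (-7)*0)
= 102
Area = |102|/2 = 51

51


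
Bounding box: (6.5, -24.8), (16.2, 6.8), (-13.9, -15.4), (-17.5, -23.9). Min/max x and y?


x range: [-17.5, 16.2]
y range: [-24.8, 6.8]
Bounding box: (-17.5,-24.8) to (16.2,6.8)

(-17.5,-24.8) to (16.2,6.8)


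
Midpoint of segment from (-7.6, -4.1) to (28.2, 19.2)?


M = (((-7.6)+28.2)/2, ((-4.1)+19.2)/2)
= (10.3, 7.55)

(10.3, 7.55)


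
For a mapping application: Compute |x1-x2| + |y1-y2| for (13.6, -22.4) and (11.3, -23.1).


|13.6-11.3| + |(-22.4)-(-23.1)| = 2.3 + 0.7 = 3

3


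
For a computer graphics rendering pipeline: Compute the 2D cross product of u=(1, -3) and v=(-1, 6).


u x v = u_x*v_y - u_y*v_x = 1*6 - (-3)*(-1)
= 6 - 3 = 3

3


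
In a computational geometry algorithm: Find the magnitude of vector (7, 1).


|u| = sqrt(7^2 + 1^2) = sqrt(50) = 7.0711

7.0711


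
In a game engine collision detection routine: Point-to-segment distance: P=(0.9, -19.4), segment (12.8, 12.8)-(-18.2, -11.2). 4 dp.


Project P onto AB: t = 0.7428 (clamped to [0,1])
Closest point on segment: (-10.2271, -5.0275)
Distance: 18.1764

18.1764


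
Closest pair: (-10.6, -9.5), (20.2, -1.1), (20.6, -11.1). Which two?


d(P0,P1) = 31.9249, d(P0,P2) = 31.241, d(P1,P2) = 10.008
Closest: P1 and P2

Closest pair: (20.2, -1.1) and (20.6, -11.1), distance = 10.008


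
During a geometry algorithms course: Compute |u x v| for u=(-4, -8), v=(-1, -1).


|u x v| = |(-4)*(-1) - (-8)*(-1)|
= |4 - 8| = 4

4


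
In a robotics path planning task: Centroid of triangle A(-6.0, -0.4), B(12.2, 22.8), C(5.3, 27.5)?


Centroid = ((x_A+x_B+x_C)/3, (y_A+y_B+y_C)/3)
= (((-6)+12.2+5.3)/3, ((-0.4)+22.8+27.5)/3)
= (3.8333, 16.6333)

(3.8333, 16.6333)


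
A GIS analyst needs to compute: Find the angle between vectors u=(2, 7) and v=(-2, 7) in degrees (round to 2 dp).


u.v = 45, |u| = sqrt(53) = 7.2801, |v| = sqrt(53) = 7.2801
cos(theta) = u.v/(|u||v|) = 45/sqrt(2809) = 0.849057
theta = acos(0.849057) = 31.89 degrees

31.89 degrees


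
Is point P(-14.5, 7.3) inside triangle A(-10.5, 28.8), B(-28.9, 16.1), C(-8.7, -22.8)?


Cross products: AB x AP = 344.8, BC x BP = 382.4, CA x CP = 245.1
All same sign? yes

Yes, inside


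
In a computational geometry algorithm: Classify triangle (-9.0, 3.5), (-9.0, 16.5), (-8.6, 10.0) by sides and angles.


Side lengths squared: AB^2=169, BC^2=42.41, CA^2=42.41
Sorted: [42.41, 42.41, 169]
By sides: Isosceles, By angles: Obtuse

Isosceles, Obtuse


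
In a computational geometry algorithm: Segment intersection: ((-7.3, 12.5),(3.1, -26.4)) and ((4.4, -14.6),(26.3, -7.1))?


Cross products: d1=681.24, d2=-248.67, d3=173.29, d4=1103.2
d1*d2 < 0 and d3*d4 < 0? no

No, they don't intersect


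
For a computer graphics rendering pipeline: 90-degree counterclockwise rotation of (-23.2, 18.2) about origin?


90° CCW: (x,y) -> (-y, x)
(-23.2,18.2) -> (-18.2, -23.2)

(-18.2, -23.2)


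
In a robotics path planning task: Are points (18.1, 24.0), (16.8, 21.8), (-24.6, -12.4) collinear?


Cross product: (16.8-18.1)*((-12.4)-24) - (21.8-24)*((-24.6)-18.1)
= -46.62

No, not collinear


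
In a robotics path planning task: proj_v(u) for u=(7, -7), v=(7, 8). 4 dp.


u.v = -7, |v| = sqrt(113) = 10.6301
Scalar projection = u.v / |v| = -7 / sqrt(113) = -0.6585

-0.6585


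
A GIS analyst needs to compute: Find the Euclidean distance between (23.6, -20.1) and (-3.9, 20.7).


dx=-27.5, dy=40.8
d^2 = (-27.5)^2 + 40.8^2 = 2420.89
d = sqrt(2420.89) = 49.2025

49.2025


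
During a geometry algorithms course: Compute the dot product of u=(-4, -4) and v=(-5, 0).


u . v = u_x*v_x + u_y*v_y = (-4)*(-5) + (-4)*0
= 20 + 0 = 20

20


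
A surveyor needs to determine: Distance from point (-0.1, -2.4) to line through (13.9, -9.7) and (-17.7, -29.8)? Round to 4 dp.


|cross product| = 512.08
|line direction| = sqrt(1402.57) = 37.4509
Distance = 512.08/sqrt(1402.57) = 13.6734

13.6734


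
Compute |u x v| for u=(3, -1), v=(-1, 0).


|u x v| = |3*0 - (-1)*(-1)|
= |0 - 1| = 1

1


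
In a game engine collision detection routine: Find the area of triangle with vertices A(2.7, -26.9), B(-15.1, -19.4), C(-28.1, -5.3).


Area = |x_A(y_B-y_C) + x_B(y_C-y_A) + x_C(y_A-y_B)|/2
= |(-38.07) + (-326.16) + 210.75|/2
= 153.48/2 = 76.74

76.74


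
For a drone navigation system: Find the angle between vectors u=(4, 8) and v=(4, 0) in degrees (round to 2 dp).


u.v = 16, |u| = sqrt(80) = 8.9443, |v| = sqrt(16) = 4
cos(theta) = u.v/(|u||v|) = 16/sqrt(1280) = 0.447214
theta = acos(0.447214) = 63.43 degrees

63.43 degrees


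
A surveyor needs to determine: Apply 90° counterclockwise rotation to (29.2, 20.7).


90° CCW: (x,y) -> (-y, x)
(29.2,20.7) -> (-20.7, 29.2)

(-20.7, 29.2)


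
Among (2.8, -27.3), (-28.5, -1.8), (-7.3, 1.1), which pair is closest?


d(P0,P1) = 40.3725, d(P0,P2) = 30.1425, d(P1,P2) = 21.3974
Closest: P1 and P2

Closest pair: (-28.5, -1.8) and (-7.3, 1.1), distance = 21.3974


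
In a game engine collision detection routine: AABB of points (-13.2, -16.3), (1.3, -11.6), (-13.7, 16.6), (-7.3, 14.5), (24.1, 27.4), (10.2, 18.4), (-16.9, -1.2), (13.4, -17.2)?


x range: [-16.9, 24.1]
y range: [-17.2, 27.4]
Bounding box: (-16.9,-17.2) to (24.1,27.4)

(-16.9,-17.2) to (24.1,27.4)


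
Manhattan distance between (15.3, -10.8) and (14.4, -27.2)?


|15.3-14.4| + |(-10.8)-(-27.2)| = 0.9 + 16.4 = 17.3

17.3


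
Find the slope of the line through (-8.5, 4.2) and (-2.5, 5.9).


slope = (y2-y1)/(x2-x1) = (5.9-4.2)/((-2.5)-(-8.5)) = 1.7/6 = 0.2833

0.2833


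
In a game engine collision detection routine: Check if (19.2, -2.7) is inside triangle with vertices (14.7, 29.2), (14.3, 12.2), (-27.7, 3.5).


Cross products: AB x AP = 89.26, BC x BP = 668.43, CA x CP = -1468.21
All same sign? no

No, outside


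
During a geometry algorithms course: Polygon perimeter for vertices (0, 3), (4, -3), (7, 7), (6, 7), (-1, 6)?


Sides: (0, 3)->(4, -3): sqrt(52) = 7.211103, (4, -3)->(7, 7): sqrt(109) = 10.440307, (7, 7)->(6, 7): sqrt(1) = 1, (6, 7)->(-1, 6): sqrt(50) = 7.071068, (-1, 6)->(0, 3): sqrt(10) = 3.162278
Sum = 28.884756
Perimeter = 28.8848

28.8848


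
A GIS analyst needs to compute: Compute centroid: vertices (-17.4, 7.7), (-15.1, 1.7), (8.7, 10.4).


Centroid = ((x_A+x_B+x_C)/3, (y_A+y_B+y_C)/3)
= (((-17.4)+(-15.1)+8.7)/3, (7.7+1.7+10.4)/3)
= (-7.9333, 6.6)

(-7.9333, 6.6)


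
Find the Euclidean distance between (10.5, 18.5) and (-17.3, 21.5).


dx=-27.8, dy=3
d^2 = (-27.8)^2 + 3^2 = 781.84
d = sqrt(781.84) = 27.9614

27.9614


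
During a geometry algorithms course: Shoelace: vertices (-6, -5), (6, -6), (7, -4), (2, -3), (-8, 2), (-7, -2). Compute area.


Shoelace sum: ((-6)*(-6) - 6*(-5)) + (6*(-4) - 7*(-6)) + (7*(-3) - 2*(-4)) + (2*2 - (-8)*(-3)) + ((-8)*(-2) - (-7)*2) + ((-7)*(-5) - (-6)*(-2))
= 104
Area = |104|/2 = 52

52


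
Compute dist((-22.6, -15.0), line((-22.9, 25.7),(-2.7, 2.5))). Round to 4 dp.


|cross product| = 815.18
|line direction| = sqrt(946.28) = 30.7617
Distance = 815.18/sqrt(946.28) = 26.4999

26.4999


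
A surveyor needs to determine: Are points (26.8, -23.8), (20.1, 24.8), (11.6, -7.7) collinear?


Cross product: (20.1-26.8)*((-7.7)-(-23.8)) - (24.8-(-23.8))*(11.6-26.8)
= 630.85

No, not collinear


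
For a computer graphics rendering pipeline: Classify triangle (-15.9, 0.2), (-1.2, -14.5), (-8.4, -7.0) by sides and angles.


Side lengths squared: AB^2=432.18, BC^2=108.09, CA^2=108.09
Sorted: [108.09, 108.09, 432.18]
By sides: Isosceles, By angles: Obtuse

Isosceles, Obtuse


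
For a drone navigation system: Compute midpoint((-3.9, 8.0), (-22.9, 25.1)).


M = (((-3.9)+(-22.9))/2, (8+25.1)/2)
= (-13.4, 16.55)

(-13.4, 16.55)


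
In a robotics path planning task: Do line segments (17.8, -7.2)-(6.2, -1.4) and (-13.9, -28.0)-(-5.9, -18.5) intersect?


Cross products: d1=-134.75, d2=21.85, d3=425.14, d4=268.54
d1*d2 < 0 and d3*d4 < 0? no

No, they don't intersect


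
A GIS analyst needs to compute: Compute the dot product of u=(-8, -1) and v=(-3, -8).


u . v = u_x*v_x + u_y*v_y = (-8)*(-3) + (-1)*(-8)
= 24 + 8 = 32

32


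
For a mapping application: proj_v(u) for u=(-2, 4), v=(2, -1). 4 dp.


u.v = -8, |v| = sqrt(5) = 2.2361
Scalar projection = u.v / |v| = -8 / sqrt(5) = -3.5777

-3.5777


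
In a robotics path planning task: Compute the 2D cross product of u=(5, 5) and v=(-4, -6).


u x v = u_x*v_y - u_y*v_x = 5*(-6) - 5*(-4)
= (-30) - (-20) = -10

-10


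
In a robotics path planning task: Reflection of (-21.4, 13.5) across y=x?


Reflection over y=x: (x,y) -> (y,x)
(-21.4, 13.5) -> (13.5, -21.4)

(13.5, -21.4)


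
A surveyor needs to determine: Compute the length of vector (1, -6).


|u| = sqrt(1^2 + (-6)^2) = sqrt(37) = 6.0828

6.0828


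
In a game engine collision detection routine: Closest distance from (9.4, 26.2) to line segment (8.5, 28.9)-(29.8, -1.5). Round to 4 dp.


Project P onto AB: t = 0.0735 (clamped to [0,1])
Closest point on segment: (10.0652, 26.6661)
Distance: 0.8122

0.8122


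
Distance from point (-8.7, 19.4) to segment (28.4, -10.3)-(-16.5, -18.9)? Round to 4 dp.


Project P onto AB: t = 0.6748 (clamped to [0,1])
Closest point on segment: (-1.8998, -16.1035)
Distance: 36.1489

36.1489


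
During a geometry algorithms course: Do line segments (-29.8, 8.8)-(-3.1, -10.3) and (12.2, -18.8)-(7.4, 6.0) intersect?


Cross products: d1=909.12, d2=338.64, d3=65.28, d4=635.76
d1*d2 < 0 and d3*d4 < 0? no

No, they don't intersect


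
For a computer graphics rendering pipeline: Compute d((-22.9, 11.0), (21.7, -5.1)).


dx=44.6, dy=-16.1
d^2 = 44.6^2 + (-16.1)^2 = 2248.37
d = sqrt(2248.37) = 47.417

47.417


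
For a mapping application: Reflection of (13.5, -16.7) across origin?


Reflection over origin: (x,y) -> (-x,-y)
(13.5, -16.7) -> (-13.5, 16.7)

(-13.5, 16.7)


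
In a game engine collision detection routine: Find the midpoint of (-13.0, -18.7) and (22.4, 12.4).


M = (((-13)+22.4)/2, ((-18.7)+12.4)/2)
= (4.7, -3.15)

(4.7, -3.15)


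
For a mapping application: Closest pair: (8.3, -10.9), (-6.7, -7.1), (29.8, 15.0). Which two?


d(P0,P1) = 15.4738, d(P0,P2) = 33.661, d(P1,P2) = 42.6692
Closest: P0 and P1

Closest pair: (8.3, -10.9) and (-6.7, -7.1), distance = 15.4738


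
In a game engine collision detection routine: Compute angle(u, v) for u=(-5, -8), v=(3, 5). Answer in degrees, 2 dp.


u.v = -55, |u| = sqrt(89) = 9.434, |v| = sqrt(34) = 5.831
cos(theta) = u.v/(|u||v|) = -55/sqrt(3026) = -0.999835
theta = acos(-0.999835) = 178.96 degrees

178.96 degrees


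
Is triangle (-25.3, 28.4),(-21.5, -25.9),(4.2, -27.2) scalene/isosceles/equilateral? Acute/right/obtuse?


Side lengths squared: AB^2=2962.93, BC^2=662.18, CA^2=3961.61
Sorted: [662.18, 2962.93, 3961.61]
By sides: Scalene, By angles: Obtuse

Scalene, Obtuse


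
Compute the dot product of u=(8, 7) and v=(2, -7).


u . v = u_x*v_x + u_y*v_y = 8*2 + 7*(-7)
= 16 + (-49) = -33

-33


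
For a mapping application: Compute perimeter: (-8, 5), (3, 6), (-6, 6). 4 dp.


Sides: (-8, 5)->(3, 6): sqrt(122) = 11.045361, (3, 6)->(-6, 6): sqrt(81) = 9, (-6, 6)->(-8, 5): sqrt(5) = 2.236068
Sum = 22.281429
Perimeter = 22.2814

22.2814


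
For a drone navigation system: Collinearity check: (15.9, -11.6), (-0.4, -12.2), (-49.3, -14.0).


Cross product: ((-0.4)-15.9)*((-14)-(-11.6)) - ((-12.2)-(-11.6))*((-49.3)-15.9)
= 0

Yes, collinear


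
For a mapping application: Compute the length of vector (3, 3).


|u| = sqrt(3^2 + 3^2) = sqrt(18) = 4.2426

4.2426


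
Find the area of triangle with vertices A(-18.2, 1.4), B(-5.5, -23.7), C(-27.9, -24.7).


Area = |x_A(y_B-y_C) + x_B(y_C-y_A) + x_C(y_A-y_B)|/2
= |(-18.2) + 143.55 + (-700.29)|/2
= 574.94/2 = 287.47

287.47


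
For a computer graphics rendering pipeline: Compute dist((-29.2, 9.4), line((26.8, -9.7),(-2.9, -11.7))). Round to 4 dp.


|cross product| = 679.27
|line direction| = sqrt(886.09) = 29.7673
Distance = 679.27/sqrt(886.09) = 22.8194

22.8194


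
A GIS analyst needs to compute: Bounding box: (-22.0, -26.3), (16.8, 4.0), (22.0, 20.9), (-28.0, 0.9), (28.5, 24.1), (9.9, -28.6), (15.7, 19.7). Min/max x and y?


x range: [-28, 28.5]
y range: [-28.6, 24.1]
Bounding box: (-28,-28.6) to (28.5,24.1)

(-28,-28.6) to (28.5,24.1)


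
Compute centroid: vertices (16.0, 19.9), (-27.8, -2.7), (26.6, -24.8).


Centroid = ((x_A+x_B+x_C)/3, (y_A+y_B+y_C)/3)
= ((16+(-27.8)+26.6)/3, (19.9+(-2.7)+(-24.8))/3)
= (4.9333, -2.5333)

(4.9333, -2.5333)


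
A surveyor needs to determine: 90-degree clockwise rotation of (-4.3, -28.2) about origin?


90° CW: (x,y) -> (y, -x)
(-4.3,-28.2) -> (-28.2, 4.3)

(-28.2, 4.3)


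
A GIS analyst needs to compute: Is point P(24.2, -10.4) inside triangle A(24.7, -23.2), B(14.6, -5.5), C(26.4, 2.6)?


Cross products: AB x AP = -120.43, BC x BP = -135.58, CA x CP = -34.66
All same sign? yes

Yes, inside


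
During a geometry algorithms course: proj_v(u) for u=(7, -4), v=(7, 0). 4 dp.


u.v = 49, |v| = sqrt(49) = 7
Scalar projection = u.v / |v| = 49 / sqrt(49) = 7

7


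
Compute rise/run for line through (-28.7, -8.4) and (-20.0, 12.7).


slope = (y2-y1)/(x2-x1) = (12.7-(-8.4))/((-20)-(-28.7)) = 21.1/8.7 = 2.4253

2.4253


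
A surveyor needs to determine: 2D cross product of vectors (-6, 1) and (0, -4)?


u x v = u_x*v_y - u_y*v_x = (-6)*(-4) - 1*0
= 24 - 0 = 24

24


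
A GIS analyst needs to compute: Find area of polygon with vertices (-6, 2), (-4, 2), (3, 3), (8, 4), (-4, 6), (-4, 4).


Shoelace sum: ((-6)*2 - (-4)*2) + ((-4)*3 - 3*2) + (3*4 - 8*3) + (8*6 - (-4)*4) + ((-4)*4 - (-4)*6) + ((-4)*2 - (-6)*4)
= 54
Area = |54|/2 = 27

27


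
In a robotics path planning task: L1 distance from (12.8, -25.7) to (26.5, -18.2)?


|12.8-26.5| + |(-25.7)-(-18.2)| = 13.7 + 7.5 = 21.2

21.2


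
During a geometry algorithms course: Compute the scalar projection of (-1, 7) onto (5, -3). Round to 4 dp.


u.v = -26, |v| = sqrt(34) = 5.831
Scalar projection = u.v / |v| = -26 / sqrt(34) = -4.459

-4.459


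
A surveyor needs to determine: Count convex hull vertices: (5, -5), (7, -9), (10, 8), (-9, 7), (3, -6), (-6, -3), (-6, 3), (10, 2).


Convex hull vertices (CCW): (-9, 7), (-6, -3), (7, -9), (10, 2), (10, 8)
Count = 5

5


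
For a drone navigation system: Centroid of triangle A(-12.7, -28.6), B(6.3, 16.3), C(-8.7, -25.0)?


Centroid = ((x_A+x_B+x_C)/3, (y_A+y_B+y_C)/3)
= (((-12.7)+6.3+(-8.7))/3, ((-28.6)+16.3+(-25))/3)
= (-5.0333, -12.4333)

(-5.0333, -12.4333)


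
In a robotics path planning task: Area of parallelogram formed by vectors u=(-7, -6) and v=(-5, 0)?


|u x v| = |(-7)*0 - (-6)*(-5)|
= |0 - 30| = 30

30


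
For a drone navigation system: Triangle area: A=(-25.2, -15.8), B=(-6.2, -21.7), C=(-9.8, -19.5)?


Area = |x_A(y_B-y_C) + x_B(y_C-y_A) + x_C(y_A-y_B)|/2
= |55.44 + 22.94 + (-57.82)|/2
= 20.56/2 = 10.28

10.28


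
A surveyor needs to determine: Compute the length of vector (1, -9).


|u| = sqrt(1^2 + (-9)^2) = sqrt(82) = 9.0554

9.0554


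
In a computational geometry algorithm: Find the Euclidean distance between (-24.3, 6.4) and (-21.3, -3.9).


dx=3, dy=-10.3
d^2 = 3^2 + (-10.3)^2 = 115.09
d = sqrt(115.09) = 10.728

10.728


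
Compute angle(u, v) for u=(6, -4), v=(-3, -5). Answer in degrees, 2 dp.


u.v = 2, |u| = sqrt(52) = 7.2111, |v| = sqrt(34) = 5.831
cos(theta) = u.v/(|u||v|) = 2/sqrt(1768) = 0.047565
theta = acos(0.047565) = 87.27 degrees

87.27 degrees


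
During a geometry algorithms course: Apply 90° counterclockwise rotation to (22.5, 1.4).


90° CCW: (x,y) -> (-y, x)
(22.5,1.4) -> (-1.4, 22.5)

(-1.4, 22.5)


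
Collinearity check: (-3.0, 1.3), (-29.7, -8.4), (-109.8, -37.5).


Cross product: ((-29.7)-(-3))*((-37.5)-1.3) - ((-8.4)-1.3)*((-109.8)-(-3))
= 0

Yes, collinear


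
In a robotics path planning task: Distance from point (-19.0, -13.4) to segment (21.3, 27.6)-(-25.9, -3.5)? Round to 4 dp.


Project P onto AB: t = 0.9944 (clamped to [0,1])
Closest point on segment: (-25.6372, -3.3268)
Distance: 12.0632

12.0632


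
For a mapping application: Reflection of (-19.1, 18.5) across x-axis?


Reflection over x-axis: (x,y) -> (x,-y)
(-19.1, 18.5) -> (-19.1, -18.5)

(-19.1, -18.5)


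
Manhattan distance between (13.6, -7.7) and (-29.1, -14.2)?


|13.6-(-29.1)| + |(-7.7)-(-14.2)| = 42.7 + 6.5 = 49.2

49.2


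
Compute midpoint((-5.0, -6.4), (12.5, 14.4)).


M = (((-5)+12.5)/2, ((-6.4)+14.4)/2)
= (3.75, 4)

(3.75, 4)


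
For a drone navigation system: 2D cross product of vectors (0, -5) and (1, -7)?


u x v = u_x*v_y - u_y*v_x = 0*(-7) - (-5)*1
= 0 - (-5) = 5

5


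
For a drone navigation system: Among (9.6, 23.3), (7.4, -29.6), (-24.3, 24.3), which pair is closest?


d(P0,P1) = 52.9457, d(P0,P2) = 33.9147, d(P1,P2) = 62.5308
Closest: P0 and P2

Closest pair: (9.6, 23.3) and (-24.3, 24.3), distance = 33.9147


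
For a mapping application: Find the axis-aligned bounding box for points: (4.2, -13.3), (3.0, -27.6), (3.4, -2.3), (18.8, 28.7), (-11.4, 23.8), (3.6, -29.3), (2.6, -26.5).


x range: [-11.4, 18.8]
y range: [-29.3, 28.7]
Bounding box: (-11.4,-29.3) to (18.8,28.7)

(-11.4,-29.3) to (18.8,28.7)


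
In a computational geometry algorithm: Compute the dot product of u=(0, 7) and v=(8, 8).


u . v = u_x*v_x + u_y*v_y = 0*8 + 7*8
= 0 + 56 = 56

56


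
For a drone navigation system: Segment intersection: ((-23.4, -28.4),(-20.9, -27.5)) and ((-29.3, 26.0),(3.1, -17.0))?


Cross products: d1=-1508.86, d2=-1372.2, d3=141.31, d4=4.65
d1*d2 < 0 and d3*d4 < 0? no

No, they don't intersect


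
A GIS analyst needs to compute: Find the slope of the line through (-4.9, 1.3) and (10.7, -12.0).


slope = (y2-y1)/(x2-x1) = ((-12)-1.3)/(10.7-(-4.9)) = (-13.3)/15.6 = -0.8526

-0.8526


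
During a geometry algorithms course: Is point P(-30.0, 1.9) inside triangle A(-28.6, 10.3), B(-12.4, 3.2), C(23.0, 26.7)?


Cross products: AB x AP = -146.02, BC x BP = 367.58, CA x CP = 410.48
All same sign? no

No, outside


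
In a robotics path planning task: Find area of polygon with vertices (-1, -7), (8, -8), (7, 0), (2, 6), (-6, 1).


Shoelace sum: ((-1)*(-8) - 8*(-7)) + (8*0 - 7*(-8)) + (7*6 - 2*0) + (2*1 - (-6)*6) + ((-6)*(-7) - (-1)*1)
= 243
Area = |243|/2 = 121.5

121.5


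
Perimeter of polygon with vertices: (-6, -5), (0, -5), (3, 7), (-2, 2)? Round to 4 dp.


Sides: (-6, -5)->(0, -5): sqrt(36) = 6, (0, -5)->(3, 7): sqrt(153) = 12.369317, (3, 7)->(-2, 2): sqrt(50) = 7.071068, (-2, 2)->(-6, -5): sqrt(65) = 8.062258
Sum = 33.502643
Perimeter = 33.5026

33.5026


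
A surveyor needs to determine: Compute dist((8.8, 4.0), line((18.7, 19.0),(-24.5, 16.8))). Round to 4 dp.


|cross product| = 626.22
|line direction| = sqrt(1871.08) = 43.256
Distance = 626.22/sqrt(1871.08) = 14.4771

14.4771


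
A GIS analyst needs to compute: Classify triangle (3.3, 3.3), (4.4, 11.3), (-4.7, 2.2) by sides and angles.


Side lengths squared: AB^2=65.21, BC^2=165.62, CA^2=65.21
Sorted: [65.21, 65.21, 165.62]
By sides: Isosceles, By angles: Obtuse

Isosceles, Obtuse


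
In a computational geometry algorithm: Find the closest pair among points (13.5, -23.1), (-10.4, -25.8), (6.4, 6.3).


d(P0,P1) = 24.052, d(P0,P2) = 30.2452, d(P1,P2) = 36.2305
Closest: P0 and P1

Closest pair: (13.5, -23.1) and (-10.4, -25.8), distance = 24.052


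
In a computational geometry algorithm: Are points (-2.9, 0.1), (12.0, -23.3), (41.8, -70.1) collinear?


Cross product: (12-(-2.9))*((-70.1)-0.1) - ((-23.3)-0.1)*(41.8-(-2.9))
= 0

Yes, collinear


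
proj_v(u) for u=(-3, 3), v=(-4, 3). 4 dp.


u.v = 21, |v| = sqrt(25) = 5
Scalar projection = u.v / |v| = 21 / sqrt(25) = 4.2

4.2


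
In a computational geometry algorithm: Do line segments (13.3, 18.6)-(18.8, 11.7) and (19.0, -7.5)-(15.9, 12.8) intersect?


Cross products: d1=34.8, d2=-55.46, d3=-104.22, d4=-13.96
d1*d2 < 0 and d3*d4 < 0? no

No, they don't intersect


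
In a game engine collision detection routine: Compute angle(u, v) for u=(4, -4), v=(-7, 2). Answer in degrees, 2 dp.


u.v = -36, |u| = sqrt(32) = 5.6569, |v| = sqrt(53) = 7.2801
cos(theta) = u.v/(|u||v|) = -36/sqrt(1696) = -0.874157
theta = acos(-0.874157) = 150.95 degrees

150.95 degrees


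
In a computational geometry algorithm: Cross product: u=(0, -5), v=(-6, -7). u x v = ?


u x v = u_x*v_y - u_y*v_x = 0*(-7) - (-5)*(-6)
= 0 - 30 = -30

-30


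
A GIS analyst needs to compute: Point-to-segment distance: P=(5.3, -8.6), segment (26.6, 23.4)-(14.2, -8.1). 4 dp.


Project P onto AB: t = 1 (clamped to [0,1])
Closest point on segment: (14.2, -8.1)
Distance: 8.914

8.914


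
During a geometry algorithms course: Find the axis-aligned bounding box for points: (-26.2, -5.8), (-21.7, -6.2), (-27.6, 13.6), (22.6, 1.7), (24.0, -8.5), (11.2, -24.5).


x range: [-27.6, 24]
y range: [-24.5, 13.6]
Bounding box: (-27.6,-24.5) to (24,13.6)

(-27.6,-24.5) to (24,13.6)


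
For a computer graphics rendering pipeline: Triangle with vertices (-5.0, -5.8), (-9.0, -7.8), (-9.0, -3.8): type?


Side lengths squared: AB^2=20, BC^2=16, CA^2=20
Sorted: [16, 20, 20]
By sides: Isosceles, By angles: Acute

Isosceles, Acute


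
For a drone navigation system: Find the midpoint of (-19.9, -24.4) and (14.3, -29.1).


M = (((-19.9)+14.3)/2, ((-24.4)+(-29.1))/2)
= (-2.8, -26.75)

(-2.8, -26.75)


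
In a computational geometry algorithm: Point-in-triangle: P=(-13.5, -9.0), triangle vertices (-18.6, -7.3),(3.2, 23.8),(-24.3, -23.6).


Cross products: AB x AP = -195.67, BC x BP = 110.42, CA x CP = -92.82
All same sign? no

No, outside


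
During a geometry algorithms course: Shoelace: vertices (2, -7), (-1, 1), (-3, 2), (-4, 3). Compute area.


Shoelace sum: (2*1 - (-1)*(-7)) + ((-1)*2 - (-3)*1) + ((-3)*3 - (-4)*2) + ((-4)*(-7) - 2*3)
= 17
Area = |17|/2 = 8.5

8.5


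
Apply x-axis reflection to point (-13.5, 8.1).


Reflection over x-axis: (x,y) -> (x,-y)
(-13.5, 8.1) -> (-13.5, -8.1)

(-13.5, -8.1)


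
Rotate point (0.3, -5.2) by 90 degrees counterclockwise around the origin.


90° CCW: (x,y) -> (-y, x)
(0.3,-5.2) -> (5.2, 0.3)

(5.2, 0.3)


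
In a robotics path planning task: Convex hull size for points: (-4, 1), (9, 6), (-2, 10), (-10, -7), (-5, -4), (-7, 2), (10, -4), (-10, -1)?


Convex hull vertices (CCW): (-10, -7), (10, -4), (9, 6), (-2, 10), (-10, -1)
Count = 5

5


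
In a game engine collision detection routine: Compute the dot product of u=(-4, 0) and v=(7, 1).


u . v = u_x*v_x + u_y*v_y = (-4)*7 + 0*1
= (-28) + 0 = -28

-28


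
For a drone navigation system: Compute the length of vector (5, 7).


|u| = sqrt(5^2 + 7^2) = sqrt(74) = 8.6023

8.6023


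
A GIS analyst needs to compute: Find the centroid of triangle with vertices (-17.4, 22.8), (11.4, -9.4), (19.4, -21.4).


Centroid = ((x_A+x_B+x_C)/3, (y_A+y_B+y_C)/3)
= (((-17.4)+11.4+19.4)/3, (22.8+(-9.4)+(-21.4))/3)
= (4.4667, -2.6667)

(4.4667, -2.6667)


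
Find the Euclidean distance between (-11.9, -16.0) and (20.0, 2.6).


dx=31.9, dy=18.6
d^2 = 31.9^2 + 18.6^2 = 1363.57
d = sqrt(1363.57) = 36.9265

36.9265


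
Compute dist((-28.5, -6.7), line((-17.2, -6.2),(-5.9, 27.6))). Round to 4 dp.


|cross product| = 376.29
|line direction| = sqrt(1270.13) = 35.6389
Distance = 376.29/sqrt(1270.13) = 10.5584

10.5584


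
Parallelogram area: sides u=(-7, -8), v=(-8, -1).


|u x v| = |(-7)*(-1) - (-8)*(-8)|
= |7 - 64| = 57

57


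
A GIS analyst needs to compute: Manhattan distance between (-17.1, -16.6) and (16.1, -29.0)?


|(-17.1)-16.1| + |(-16.6)-(-29)| = 33.2 + 12.4 = 45.6

45.6


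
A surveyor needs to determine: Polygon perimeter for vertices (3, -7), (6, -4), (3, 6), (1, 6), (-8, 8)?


Sides: (3, -7)->(6, -4): sqrt(18) = 4.242641, (6, -4)->(3, 6): sqrt(109) = 10.440307, (3, 6)->(1, 6): sqrt(4) = 2, (1, 6)->(-8, 8): sqrt(85) = 9.219544, (-8, 8)->(3, -7): sqrt(346) = 18.601075
Sum = 44.503567
Perimeter = 44.5036

44.5036
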